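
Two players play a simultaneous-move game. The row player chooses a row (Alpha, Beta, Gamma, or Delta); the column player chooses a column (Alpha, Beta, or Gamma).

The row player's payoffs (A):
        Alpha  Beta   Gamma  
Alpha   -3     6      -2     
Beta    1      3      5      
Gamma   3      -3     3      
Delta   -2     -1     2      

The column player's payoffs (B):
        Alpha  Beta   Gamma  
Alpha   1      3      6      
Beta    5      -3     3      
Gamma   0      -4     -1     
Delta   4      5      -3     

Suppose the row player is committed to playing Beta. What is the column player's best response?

Alpha

With the row player fixed at Beta, the column player's payoffs are: Alpha → 5, Beta → -3, Gamma → 3.
The maximum is 5, achieved by Alpha.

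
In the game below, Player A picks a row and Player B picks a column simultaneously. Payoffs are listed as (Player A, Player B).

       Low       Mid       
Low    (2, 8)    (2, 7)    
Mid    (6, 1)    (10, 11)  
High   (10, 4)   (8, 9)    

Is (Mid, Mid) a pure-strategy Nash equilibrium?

Holding Player B at Mid: Player A gets 10 from Mid, versus 2 from Low, 8 from High. No profitable deviation for Player A.
Holding Player A at Mid: Player B gets 11 from Mid, versus 1 from Low. No profitable deviation for Player B either.

Yes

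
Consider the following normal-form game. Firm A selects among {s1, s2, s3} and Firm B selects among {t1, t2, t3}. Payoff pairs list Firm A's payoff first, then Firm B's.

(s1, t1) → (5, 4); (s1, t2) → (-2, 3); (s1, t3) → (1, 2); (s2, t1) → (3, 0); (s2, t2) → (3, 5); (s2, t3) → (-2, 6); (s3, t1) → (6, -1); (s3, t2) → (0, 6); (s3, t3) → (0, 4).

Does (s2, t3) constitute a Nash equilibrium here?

Holding Firm B at t3: Firm A gets -2 from s2 but could get 1 by switching to s1. Firm A has a profitable deviation.

No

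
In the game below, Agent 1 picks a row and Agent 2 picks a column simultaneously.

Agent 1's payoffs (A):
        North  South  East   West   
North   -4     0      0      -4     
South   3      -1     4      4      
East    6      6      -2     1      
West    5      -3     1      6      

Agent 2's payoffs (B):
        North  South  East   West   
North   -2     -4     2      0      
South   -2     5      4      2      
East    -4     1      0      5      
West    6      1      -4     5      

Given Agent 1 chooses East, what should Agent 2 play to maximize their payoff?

With Agent 1 fixed at East, Agent 2's payoffs are: North → -4, South → 1, East → 0, West → 5.
The maximum is 5, achieved by West.

West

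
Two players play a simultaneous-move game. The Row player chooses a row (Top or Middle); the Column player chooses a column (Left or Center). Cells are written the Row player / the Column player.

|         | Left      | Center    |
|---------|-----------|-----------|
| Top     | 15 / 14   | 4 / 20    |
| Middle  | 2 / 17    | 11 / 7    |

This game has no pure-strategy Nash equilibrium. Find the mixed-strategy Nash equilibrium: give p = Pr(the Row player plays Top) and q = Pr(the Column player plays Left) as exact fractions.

Each player's mixing probability is pinned down by making the *other* player indifferent.
The Column player indifferent between Left and Center: p·14 + (1−p)·17 = p·20 + (1−p)·7 ⟹ 17 + (-3)p = 7 + 13p ⟹ p = 5/8.
The Row player indifferent between Top and Middle: q·15 + (1−q)·4 = q·2 + (1−q)·11 ⟹ 4 + 11q = 11 + (-9)q ⟹ q = 7/20.

p = 5/8, q = 7/20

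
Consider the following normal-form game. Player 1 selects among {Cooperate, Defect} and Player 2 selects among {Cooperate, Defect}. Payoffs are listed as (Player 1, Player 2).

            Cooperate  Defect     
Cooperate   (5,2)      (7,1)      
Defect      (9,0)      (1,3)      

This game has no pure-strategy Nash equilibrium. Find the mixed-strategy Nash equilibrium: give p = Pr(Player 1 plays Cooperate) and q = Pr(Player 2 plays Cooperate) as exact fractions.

p = 3/4, q = 3/5

Each player's mixing probability is pinned down by making the *other* player indifferent.
Player 2 indifferent between Cooperate and Defect: p·2 + (1−p)·0 = p·1 + (1−p)·3 ⟹ 0 + 2p = 3 + (-2)p ⟹ p = 3/4.
Player 1 indifferent between Cooperate and Defect: q·5 + (1−q)·7 = q·9 + (1−q)·1 ⟹ 7 + (-2)q = 1 + 8q ⟹ q = 3/5.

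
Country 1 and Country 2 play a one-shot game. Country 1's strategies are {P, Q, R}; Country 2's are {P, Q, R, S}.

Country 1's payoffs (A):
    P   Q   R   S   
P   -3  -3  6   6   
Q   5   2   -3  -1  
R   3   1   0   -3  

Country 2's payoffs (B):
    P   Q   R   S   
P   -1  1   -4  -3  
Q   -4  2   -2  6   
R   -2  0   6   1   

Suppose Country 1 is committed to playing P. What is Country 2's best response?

Q

With Country 1 fixed at P, Country 2's payoffs are: P → -1, Q → 1, R → -4, S → -3.
The maximum is 1, achieved by Q.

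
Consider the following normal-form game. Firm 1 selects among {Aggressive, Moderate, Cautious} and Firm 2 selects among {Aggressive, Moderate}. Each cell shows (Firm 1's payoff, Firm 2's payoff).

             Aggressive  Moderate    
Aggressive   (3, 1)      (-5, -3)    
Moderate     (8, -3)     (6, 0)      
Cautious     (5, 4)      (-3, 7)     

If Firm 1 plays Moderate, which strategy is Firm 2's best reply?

Moderate

With Firm 1 fixed at Moderate, Firm 2's payoffs are: Aggressive → -3, Moderate → 0.
The maximum is 0, achieved by Moderate.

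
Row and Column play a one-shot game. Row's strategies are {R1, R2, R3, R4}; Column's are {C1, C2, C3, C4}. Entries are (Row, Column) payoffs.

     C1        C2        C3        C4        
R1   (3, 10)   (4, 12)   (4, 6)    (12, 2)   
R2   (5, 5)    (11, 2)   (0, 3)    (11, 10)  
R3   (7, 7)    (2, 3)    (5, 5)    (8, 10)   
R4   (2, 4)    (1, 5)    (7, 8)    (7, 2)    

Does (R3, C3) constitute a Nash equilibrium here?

No

Holding Column at C3: Row gets 5 from R3 but could get 7 by switching to R4. Row has a profitable deviation.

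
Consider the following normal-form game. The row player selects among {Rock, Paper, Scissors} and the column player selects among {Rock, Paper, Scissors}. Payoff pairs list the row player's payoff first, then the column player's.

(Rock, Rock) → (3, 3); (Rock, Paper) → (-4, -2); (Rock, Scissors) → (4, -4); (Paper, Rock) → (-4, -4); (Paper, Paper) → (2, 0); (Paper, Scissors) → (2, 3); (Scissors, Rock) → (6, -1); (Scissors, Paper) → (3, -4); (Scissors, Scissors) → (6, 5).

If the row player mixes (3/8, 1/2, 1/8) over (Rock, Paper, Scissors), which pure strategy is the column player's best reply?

Compute the column player's expected payoff from each pure strategy against the given mix.
Rock: (3/8)·3 + (1/2)·(-4) + (1/8)·(-1) = -1
Paper: (3/8)·(-2) + (1/2)·0 + (1/8)·(-4) = -5/4
Scissors: (3/8)·(-4) + (1/2)·3 + (1/8)·5 = 5/8
Highest expected payoff is 5/8, from Scissors.

Scissors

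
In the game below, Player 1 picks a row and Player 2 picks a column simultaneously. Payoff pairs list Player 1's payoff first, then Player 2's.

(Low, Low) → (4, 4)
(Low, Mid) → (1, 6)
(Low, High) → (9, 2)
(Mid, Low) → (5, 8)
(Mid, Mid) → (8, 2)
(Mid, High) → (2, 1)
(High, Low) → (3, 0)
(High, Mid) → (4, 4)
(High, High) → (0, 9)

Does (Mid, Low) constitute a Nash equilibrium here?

Holding Player 2 at Low: Player 1 gets 5 from Mid, versus 4 from Low, 3 from High. No profitable deviation for Player 1.
Holding Player 1 at Mid: Player 2 gets 8 from Low, versus 2 from Mid, 1 from High. No profitable deviation for Player 2 either.

Yes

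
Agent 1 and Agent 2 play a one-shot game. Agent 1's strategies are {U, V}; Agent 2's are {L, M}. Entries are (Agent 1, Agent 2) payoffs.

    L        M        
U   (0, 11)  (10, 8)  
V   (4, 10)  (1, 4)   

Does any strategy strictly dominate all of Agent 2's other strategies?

A strategy is strictly dominant if it gives Agent 2 a strictly higher payoff than every other strategy, against every choice by the opponent.
L strictly dominates: vs U: 11 > 8; vs V: 10 > 4.

L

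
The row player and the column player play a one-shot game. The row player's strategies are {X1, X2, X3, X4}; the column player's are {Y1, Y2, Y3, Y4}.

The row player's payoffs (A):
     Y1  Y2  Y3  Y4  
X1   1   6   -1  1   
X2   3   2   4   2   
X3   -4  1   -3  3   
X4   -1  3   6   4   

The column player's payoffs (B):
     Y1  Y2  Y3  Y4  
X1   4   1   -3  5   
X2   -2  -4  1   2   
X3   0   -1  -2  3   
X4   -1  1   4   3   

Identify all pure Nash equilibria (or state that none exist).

(X4, Y3)

Check mutual best responses: a cell is a NE iff neither player can gain by unilaterally deviating.
The row player's best responses — vs Y1: X2 (payoff 3); vs Y2: X1 (payoff 6); vs Y3: X4 (payoff 6); vs Y4: X4 (payoff 4).
The column player's best responses — vs X1: Y4 (payoff 5); vs X2: Y4 (payoff 2); vs X3: Y4 (payoff 3); vs X4: Y3 (payoff 4).
The only mutual best response is (X4, Y3); neither player gains by switching there.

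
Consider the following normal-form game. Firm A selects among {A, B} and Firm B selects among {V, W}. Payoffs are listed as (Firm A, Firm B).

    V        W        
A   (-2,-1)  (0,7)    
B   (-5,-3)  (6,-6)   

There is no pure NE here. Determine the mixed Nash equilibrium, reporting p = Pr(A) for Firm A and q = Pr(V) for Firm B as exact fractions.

p = 3/11, q = 2/3

In a mixed NE each player is indifferent between their pure strategies, so the opponent's mix sets the indifference.
Firm B indifferent between V and W: p·(-1) + (1−p)·(-3) = p·7 + (1−p)·(-6) ⟹ (-3) + 2p = (-6) + 13p ⟹ p = 3/11.
Firm A indifferent between A and B: q·(-2) + (1−q)·0 = q·(-5) + (1−q)·6 ⟹ 0 + (-2)q = 6 + (-11)q ⟹ q = 2/3.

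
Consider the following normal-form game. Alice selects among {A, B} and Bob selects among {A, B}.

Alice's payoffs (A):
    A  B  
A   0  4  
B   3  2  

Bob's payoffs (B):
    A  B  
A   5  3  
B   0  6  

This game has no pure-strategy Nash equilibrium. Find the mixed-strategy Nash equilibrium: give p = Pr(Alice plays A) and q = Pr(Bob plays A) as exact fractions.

p = 3/4, q = 2/5

In a mixed NE each player is indifferent between their pure strategies, so the opponent's mix sets the indifference.
Bob indifferent between A and B: p·5 + (1−p)·0 = p·3 + (1−p)·6 ⟹ 0 + 5p = 6 + (-3)p ⟹ p = 3/4.
Alice indifferent between A and B: q·0 + (1−q)·4 = q·3 + (1−q)·2 ⟹ 4 + (-4)q = 2 + 1q ⟹ q = 2/5.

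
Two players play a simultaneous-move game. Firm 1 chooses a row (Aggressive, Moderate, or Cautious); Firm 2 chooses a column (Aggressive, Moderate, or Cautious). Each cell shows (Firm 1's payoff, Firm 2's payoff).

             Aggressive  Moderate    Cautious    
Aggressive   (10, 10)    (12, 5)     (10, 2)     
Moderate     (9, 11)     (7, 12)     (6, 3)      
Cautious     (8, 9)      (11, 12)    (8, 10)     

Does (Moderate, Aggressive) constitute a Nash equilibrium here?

Holding Firm 2 at Aggressive: Firm 1 gets 9 from Moderate but could get 10 by switching to Aggressive. Firm 1 has a profitable deviation.

No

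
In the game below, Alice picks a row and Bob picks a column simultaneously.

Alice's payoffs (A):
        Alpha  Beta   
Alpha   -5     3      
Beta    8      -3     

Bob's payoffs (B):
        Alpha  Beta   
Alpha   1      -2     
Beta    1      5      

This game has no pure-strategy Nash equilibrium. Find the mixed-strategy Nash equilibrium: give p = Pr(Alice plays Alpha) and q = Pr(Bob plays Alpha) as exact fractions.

In a mixed NE each player is indifferent between their pure strategies, so the opponent's mix sets the indifference.
Bob indifferent between Alpha and Beta: p·1 + (1−p)·1 = p·(-2) + (1−p)·5 ⟹ 1 + 0p = 5 + (-7)p ⟹ p = 4/7.
Alice indifferent between Alpha and Beta: q·(-5) + (1−q)·3 = q·8 + (1−q)·(-3) ⟹ 3 + (-8)q = (-3) + 11q ⟹ q = 6/19.

p = 4/7, q = 6/19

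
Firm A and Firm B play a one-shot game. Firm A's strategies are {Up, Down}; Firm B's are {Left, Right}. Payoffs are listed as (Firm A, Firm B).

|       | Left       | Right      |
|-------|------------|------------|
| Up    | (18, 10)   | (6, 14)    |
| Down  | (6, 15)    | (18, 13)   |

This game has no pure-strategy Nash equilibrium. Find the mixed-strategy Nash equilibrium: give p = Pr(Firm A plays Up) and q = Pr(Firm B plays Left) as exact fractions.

In a mixed NE each player is indifferent between their pure strategies, so the opponent's mix sets the indifference.
Firm B indifferent between Left and Right: p·10 + (1−p)·15 = p·14 + (1−p)·13 ⟹ 15 + (-5)p = 13 + 1p ⟹ p = 1/3.
Firm A indifferent between Up and Down: q·18 + (1−q)·6 = q·6 + (1−q)·18 ⟹ 6 + 12q = 18 + (-12)q ⟹ q = 1/2.

p = 1/3, q = 1/2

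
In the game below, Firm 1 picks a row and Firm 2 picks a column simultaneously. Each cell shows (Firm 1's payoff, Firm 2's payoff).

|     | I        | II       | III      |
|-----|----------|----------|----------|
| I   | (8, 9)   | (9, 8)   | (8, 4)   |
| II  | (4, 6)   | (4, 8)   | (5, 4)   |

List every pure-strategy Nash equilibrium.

A profile is a Nash equilibrium when each player is best-responding to the other.
Firm 1's best responses — vs I: I (payoff 8); vs II: I (payoff 9); vs III: I (payoff 8).
Firm 2's best responses — vs I: I (payoff 9); vs II: II (payoff 8).
The only mutual best response is (I, I); neither player gains by switching there.

(I, I)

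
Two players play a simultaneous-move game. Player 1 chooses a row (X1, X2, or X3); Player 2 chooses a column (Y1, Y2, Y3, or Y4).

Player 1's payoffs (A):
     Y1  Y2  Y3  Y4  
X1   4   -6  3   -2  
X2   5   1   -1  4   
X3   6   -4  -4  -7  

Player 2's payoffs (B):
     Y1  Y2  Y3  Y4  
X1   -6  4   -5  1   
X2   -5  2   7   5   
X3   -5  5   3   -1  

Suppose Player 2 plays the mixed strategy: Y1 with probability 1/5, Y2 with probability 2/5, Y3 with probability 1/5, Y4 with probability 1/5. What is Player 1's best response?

Player 1's best reply maximizes expected payoff against the mix.
X1: (1/5)·4 + (2/5)·(-6) + (1/5)·3 + (1/5)·(-2) = -7/5
X2: (1/5)·5 + (2/5)·1 + (1/5)·(-1) + (1/5)·4 = 2
X3: (1/5)·6 + (2/5)·(-4) + (1/5)·(-4) + (1/5)·(-7) = -13/5
Highest expected payoff is 2, from X2.

X2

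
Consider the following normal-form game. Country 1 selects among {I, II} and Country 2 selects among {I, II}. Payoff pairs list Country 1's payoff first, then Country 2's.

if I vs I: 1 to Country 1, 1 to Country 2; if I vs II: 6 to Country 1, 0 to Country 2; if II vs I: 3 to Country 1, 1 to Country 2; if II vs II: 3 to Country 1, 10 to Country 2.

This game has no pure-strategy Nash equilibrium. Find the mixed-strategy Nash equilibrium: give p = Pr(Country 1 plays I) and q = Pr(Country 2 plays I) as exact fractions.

Each player's mixing probability is pinned down by making the *other* player indifferent.
Country 2 indifferent between I and II: p·1 + (1−p)·1 = p·0 + (1−p)·10 ⟹ 1 + 0p = 10 + (-10)p ⟹ p = 9/10.
Country 1 indifferent between I and II: q·1 + (1−q)·6 = q·3 + (1−q)·3 ⟹ 6 + (-5)q = 3 + 0q ⟹ q = 3/5.

p = 9/10, q = 3/5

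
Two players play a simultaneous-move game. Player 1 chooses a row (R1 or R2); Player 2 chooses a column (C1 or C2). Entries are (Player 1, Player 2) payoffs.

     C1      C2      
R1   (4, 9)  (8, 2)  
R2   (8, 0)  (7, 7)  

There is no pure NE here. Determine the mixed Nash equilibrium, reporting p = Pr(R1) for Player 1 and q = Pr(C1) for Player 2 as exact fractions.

Each player's mixing probability is pinned down by making the *other* player indifferent.
Player 2 indifferent between C1 and C2: p·9 + (1−p)·0 = p·2 + (1−p)·7 ⟹ 0 + 9p = 7 + (-5)p ⟹ p = 1/2.
Player 1 indifferent between R1 and R2: q·4 + (1−q)·8 = q·8 + (1−q)·7 ⟹ 8 + (-4)q = 7 + 1q ⟹ q = 1/5.

p = 1/2, q = 1/5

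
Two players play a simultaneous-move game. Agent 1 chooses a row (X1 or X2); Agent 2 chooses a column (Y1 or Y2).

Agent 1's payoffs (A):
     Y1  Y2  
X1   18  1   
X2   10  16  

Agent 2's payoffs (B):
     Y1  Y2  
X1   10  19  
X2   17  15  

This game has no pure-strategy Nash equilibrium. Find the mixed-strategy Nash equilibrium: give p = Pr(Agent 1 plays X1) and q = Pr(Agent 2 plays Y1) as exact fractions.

In a mixed NE each player is indifferent between their pure strategies, so the opponent's mix sets the indifference.
Agent 2 indifferent between Y1 and Y2: p·10 + (1−p)·17 = p·19 + (1−p)·15 ⟹ 17 + (-7)p = 15 + 4p ⟹ p = 2/11.
Agent 1 indifferent between X1 and X2: q·18 + (1−q)·1 = q·10 + (1−q)·16 ⟹ 1 + 17q = 16 + (-6)q ⟹ q = 15/23.

p = 2/11, q = 15/23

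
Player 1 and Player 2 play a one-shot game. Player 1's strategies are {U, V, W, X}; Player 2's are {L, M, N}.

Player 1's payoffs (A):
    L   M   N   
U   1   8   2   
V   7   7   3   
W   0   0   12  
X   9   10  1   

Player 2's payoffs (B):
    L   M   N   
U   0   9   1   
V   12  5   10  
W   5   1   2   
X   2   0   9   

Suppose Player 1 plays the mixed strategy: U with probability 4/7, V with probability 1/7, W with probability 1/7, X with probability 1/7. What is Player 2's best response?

M

Compute Player 2's expected payoff from each pure strategy against the given mix.
L: (4/7)·0 + (1/7)·12 + (1/7)·5 + (1/7)·2 = 19/7
M: (4/7)·9 + (1/7)·5 + (1/7)·1 + (1/7)·0 = 6
N: (4/7)·1 + (1/7)·10 + (1/7)·2 + (1/7)·9 = 25/7
Highest expected payoff is 6, from M.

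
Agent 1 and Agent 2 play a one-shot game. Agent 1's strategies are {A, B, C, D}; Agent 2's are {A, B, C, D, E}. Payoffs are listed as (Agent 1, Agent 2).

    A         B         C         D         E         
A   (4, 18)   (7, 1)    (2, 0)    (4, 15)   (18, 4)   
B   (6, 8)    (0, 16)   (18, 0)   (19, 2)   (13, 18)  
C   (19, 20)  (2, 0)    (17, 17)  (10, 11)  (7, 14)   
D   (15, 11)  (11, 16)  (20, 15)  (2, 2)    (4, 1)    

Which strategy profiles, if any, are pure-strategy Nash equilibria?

Find each player's best response to every opponent strategy; NE are the intersections.
Agent 1's best responses — vs A: C (payoff 19); vs B: D (payoff 11); vs C: D (payoff 20); vs D: B (payoff 19); vs E: A (payoff 18).
Agent 2's best responses — vs A: A (payoff 18); vs B: E (payoff 18); vs C: A (payoff 20); vs D: B (payoff 16).
Mutual best responses occur at (C, A) and (D, B); at each, neither player gains by switching.

(C, A) and (D, B)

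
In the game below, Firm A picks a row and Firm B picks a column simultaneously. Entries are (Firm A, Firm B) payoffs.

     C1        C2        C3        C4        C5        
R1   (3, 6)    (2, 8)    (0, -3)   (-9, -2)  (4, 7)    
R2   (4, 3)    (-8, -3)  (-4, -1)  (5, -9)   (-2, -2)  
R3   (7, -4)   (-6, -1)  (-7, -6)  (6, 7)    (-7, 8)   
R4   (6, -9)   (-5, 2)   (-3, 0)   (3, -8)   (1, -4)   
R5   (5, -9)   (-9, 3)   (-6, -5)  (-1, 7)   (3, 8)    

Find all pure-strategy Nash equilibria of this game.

Find each player's best response to every opponent strategy; NE are the intersections.
Firm A's best responses — vs C1: R3 (payoff 7); vs C2: R1 (payoff 2); vs C3: R1 (payoff 0); vs C4: R3 (payoff 6); vs C5: R1 (payoff 4).
Firm B's best responses — vs R1: C2 (payoff 8); vs R2: C1 (payoff 3); vs R3: C5 (payoff 8); vs R4: C2 (payoff 2); vs R5: C5 (payoff 8).
The only mutual best response is (R1, C2); neither player gains by switching there.

(R1, C2)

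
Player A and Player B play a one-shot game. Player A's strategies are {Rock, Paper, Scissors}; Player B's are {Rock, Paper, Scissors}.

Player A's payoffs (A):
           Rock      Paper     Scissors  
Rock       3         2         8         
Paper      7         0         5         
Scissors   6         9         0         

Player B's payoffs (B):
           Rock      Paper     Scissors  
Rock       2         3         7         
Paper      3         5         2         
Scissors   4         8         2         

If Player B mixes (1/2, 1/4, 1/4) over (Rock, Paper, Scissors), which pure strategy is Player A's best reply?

Scissors

Player A's best reply maximizes expected payoff against the mix.
Rock: (1/2)·3 + (1/4)·2 + (1/4)·8 = 4
Paper: (1/2)·7 + (1/4)·0 + (1/4)·5 = 19/4
Scissors: (1/2)·6 + (1/4)·9 + (1/4)·0 = 21/4
Highest expected payoff is 21/4, from Scissors.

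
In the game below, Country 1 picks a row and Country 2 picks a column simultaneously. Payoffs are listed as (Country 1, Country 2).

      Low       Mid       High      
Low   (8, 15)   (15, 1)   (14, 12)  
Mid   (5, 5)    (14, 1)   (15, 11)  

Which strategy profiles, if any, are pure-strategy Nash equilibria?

(Low, Low) and (Mid, High)

Find each player's best response to every opponent strategy; NE are the intersections.
Country 1's best responses — vs Low: Low (payoff 8); vs Mid: Low (payoff 15); vs High: Mid (payoff 15).
Country 2's best responses — vs Low: Low (payoff 15); vs Mid: High (payoff 11).
Mutual best responses occur at (Low, Low) and (Mid, High); at each, neither player gains by switching.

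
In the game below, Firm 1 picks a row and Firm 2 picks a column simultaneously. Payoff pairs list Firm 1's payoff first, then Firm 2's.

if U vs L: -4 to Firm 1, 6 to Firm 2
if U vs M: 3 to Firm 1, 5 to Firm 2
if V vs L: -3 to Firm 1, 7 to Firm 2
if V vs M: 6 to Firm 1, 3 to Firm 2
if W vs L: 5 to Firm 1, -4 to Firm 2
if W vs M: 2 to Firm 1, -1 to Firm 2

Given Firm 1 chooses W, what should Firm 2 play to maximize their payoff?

With Firm 1 fixed at W, Firm 2's payoffs are: L → -4, M → -1.
The maximum is -1, achieved by M.

M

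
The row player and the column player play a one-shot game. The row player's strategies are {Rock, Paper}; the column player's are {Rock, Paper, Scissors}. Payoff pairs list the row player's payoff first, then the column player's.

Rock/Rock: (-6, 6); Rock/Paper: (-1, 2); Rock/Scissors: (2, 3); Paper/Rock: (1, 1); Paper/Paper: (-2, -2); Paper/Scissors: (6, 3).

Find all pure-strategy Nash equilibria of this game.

(Paper, Scissors)

Find each player's best response to every opponent strategy; NE are the intersections.
The row player's best responses — vs Rock: Paper (payoff 1); vs Paper: Rock (payoff -1); vs Scissors: Paper (payoff 6).
The column player's best responses — vs Rock: Rock (payoff 6); vs Paper: Scissors (payoff 3).
The only mutual best response is (Paper, Scissors); neither player gains by switching there.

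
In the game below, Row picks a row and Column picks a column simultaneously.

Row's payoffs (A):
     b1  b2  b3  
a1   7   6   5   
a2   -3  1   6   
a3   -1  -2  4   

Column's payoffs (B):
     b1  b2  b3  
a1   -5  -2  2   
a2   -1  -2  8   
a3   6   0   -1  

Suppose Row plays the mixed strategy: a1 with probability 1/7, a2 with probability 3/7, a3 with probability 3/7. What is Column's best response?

b3

Compute Column's expected payoff from each pure strategy against the given mix.
b1: (1/7)·(-5) + (3/7)·(-1) + (3/7)·6 = 10/7
b2: (1/7)·(-2) + (3/7)·(-2) + (3/7)·0 = -8/7
b3: (1/7)·2 + (3/7)·8 + (3/7)·(-1) = 23/7
Highest expected payoff is 23/7, from b3.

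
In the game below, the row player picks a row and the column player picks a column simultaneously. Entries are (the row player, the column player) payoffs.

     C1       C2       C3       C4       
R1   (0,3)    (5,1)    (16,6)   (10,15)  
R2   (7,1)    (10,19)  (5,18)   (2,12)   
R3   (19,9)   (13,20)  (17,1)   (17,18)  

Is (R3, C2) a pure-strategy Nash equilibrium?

Yes

Holding the column player at C2: the row player gets 13 from R3, versus 5 from R1, 10 from R2. No profitable deviation for the row player.
Holding the row player at R3: the column player gets 20 from C2, versus 9 from C1, 1 from C3, 18 from C4. No profitable deviation for the column player either.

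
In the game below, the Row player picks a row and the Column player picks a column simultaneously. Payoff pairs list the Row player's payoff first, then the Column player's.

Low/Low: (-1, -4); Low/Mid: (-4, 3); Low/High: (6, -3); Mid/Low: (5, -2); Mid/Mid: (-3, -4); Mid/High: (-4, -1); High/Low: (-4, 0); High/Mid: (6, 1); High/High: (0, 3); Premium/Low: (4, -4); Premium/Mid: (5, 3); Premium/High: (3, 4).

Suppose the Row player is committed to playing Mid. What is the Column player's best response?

With the Row player fixed at Mid, the Column player's payoffs are: Low → -2, Mid → -4, High → -1.
The maximum is -1, achieved by High.

High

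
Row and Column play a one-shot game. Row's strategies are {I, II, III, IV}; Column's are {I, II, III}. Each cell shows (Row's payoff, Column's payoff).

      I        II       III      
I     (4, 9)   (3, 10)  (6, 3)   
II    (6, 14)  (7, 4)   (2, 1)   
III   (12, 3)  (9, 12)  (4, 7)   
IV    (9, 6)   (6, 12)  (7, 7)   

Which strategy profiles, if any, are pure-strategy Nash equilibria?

(III, II)

Find each player's best response to every opponent strategy; NE are the intersections.
Row's best responses — vs I: III (payoff 12); vs II: III (payoff 9); vs III: IV (payoff 7).
Column's best responses — vs I: II (payoff 10); vs II: I (payoff 14); vs III: II (payoff 12); vs IV: II (payoff 12).
The only mutual best response is (III, II); neither player gains by switching there.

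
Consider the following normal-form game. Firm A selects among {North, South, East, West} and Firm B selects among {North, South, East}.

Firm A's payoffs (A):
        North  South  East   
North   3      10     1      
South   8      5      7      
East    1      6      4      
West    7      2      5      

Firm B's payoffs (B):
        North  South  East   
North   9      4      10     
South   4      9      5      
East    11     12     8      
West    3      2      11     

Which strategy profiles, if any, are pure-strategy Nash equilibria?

No pure-strategy Nash equilibrium

Check mutual best responses: a cell is a NE iff neither player can gain by unilaterally deviating.
Firm A's best responses — vs North: South (payoff 8); vs South: North (payoff 10); vs East: South (payoff 7).
Firm B's best responses — vs North: East (payoff 10); vs South: South (payoff 9); vs East: South (payoff 12); vs West: East (payoff 11).
No cell has both players best-responding. For instance, Firm A's best reply to East is South, but against South Firm B prefers South over East.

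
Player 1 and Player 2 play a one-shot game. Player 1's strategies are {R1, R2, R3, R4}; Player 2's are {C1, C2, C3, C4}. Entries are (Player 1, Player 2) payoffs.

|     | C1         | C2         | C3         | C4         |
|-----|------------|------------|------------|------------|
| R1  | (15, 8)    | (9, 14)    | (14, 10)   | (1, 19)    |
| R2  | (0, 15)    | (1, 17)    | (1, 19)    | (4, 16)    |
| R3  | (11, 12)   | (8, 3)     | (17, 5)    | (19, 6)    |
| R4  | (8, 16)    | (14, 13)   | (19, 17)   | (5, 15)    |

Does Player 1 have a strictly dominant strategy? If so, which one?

Check whether one of Player 1's strategies beats all alternatives regardless of what the opponent does.
R1 is not dominant: against C2, R4 gives 14 > 9.
R2 is not dominant: against C1, R1 gives 15 > 0.
R3 is not dominant: against C1, R1 gives 15 > 11.
R4 is not dominant: against C1, R1 gives 15 > 8.
No single strategy is best against every opponent action.

None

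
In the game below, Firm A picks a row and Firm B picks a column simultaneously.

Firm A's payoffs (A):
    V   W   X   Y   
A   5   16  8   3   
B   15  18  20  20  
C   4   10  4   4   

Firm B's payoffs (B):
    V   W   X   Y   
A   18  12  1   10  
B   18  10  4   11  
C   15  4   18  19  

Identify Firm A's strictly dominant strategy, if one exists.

A strategy is strictly dominant if it gives Firm A a strictly higher payoff than every other strategy, against every choice by the opponent.
B strictly dominates: vs V: 15 > each of {5, 4}; vs W: 18 > each of {16, 10}; vs X: 20 > each of {8, 4}; vs Y: 20 > each of {3, 4}.

B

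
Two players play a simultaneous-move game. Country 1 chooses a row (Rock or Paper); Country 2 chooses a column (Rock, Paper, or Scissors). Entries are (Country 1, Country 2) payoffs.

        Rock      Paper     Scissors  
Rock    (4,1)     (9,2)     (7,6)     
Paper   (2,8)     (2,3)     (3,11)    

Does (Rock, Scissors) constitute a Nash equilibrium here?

Yes

Holding Country 2 at Scissors: Country 1 gets 7 from Rock, versus 3 from Paper. No profitable deviation for Country 1.
Holding Country 1 at Rock: Country 2 gets 6 from Scissors, versus 1 from Rock, 2 from Paper. No profitable deviation for Country 2 either.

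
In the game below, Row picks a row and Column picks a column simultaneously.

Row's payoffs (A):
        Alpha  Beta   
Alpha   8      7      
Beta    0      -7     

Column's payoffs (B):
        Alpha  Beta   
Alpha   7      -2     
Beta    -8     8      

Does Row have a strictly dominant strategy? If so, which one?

Alpha

Check whether one of Row's strategies beats all alternatives regardless of what the opponent does.
Alpha strictly dominates: vs Alpha: 8 > 0; vs Beta: 7 > -7.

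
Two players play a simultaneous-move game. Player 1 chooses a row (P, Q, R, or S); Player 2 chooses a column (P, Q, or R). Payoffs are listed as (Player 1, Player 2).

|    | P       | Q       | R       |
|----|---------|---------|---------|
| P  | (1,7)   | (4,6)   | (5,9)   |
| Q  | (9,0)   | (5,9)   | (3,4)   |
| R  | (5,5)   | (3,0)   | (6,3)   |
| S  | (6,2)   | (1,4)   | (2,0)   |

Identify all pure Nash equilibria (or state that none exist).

A profile is a Nash equilibrium when each player is best-responding to the other.
Player 1's best responses — vs P: Q (payoff 9); vs Q: Q (payoff 5); vs R: R (payoff 6).
Player 2's best responses — vs P: R (payoff 9); vs Q: Q (payoff 9); vs R: P (payoff 5); vs S: Q (payoff 4).
The only mutual best response is (Q, Q); neither player gains by switching there.

(Q, Q)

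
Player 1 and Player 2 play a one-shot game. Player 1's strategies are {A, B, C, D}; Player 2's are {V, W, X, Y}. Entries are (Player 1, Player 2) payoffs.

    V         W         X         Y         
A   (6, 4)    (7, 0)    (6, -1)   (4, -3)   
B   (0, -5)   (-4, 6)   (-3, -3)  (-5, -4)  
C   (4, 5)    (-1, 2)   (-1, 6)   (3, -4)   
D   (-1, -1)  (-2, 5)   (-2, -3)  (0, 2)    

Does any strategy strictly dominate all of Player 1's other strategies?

A

Check whether one of Player 1's strategies beats all alternatives regardless of what the opponent does.
A strictly dominates: vs V: 6 > each of {0, 4, -1}; vs W: 7 > each of {-4, -1, -2}; vs X: 6 > each of {-3, -1, -2}; vs Y: 4 > each of {-5, 3, 0}.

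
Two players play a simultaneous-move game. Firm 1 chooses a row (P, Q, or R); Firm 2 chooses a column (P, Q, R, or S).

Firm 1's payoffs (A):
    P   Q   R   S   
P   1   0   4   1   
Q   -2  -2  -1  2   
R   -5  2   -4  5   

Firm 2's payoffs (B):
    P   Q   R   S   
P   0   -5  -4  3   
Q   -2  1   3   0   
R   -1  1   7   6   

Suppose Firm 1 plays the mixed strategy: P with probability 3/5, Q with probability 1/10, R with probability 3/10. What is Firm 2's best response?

S

Compute Firm 2's expected payoff from each pure strategy against the given mix.
P: (3/5)·0 + (1/10)·(-2) + (3/10)·(-1) = -1/2
Q: (3/5)·(-5) + (1/10)·1 + (3/10)·1 = -13/5
R: (3/5)·(-4) + (1/10)·3 + (3/10)·7 = 0
S: (3/5)·3 + (1/10)·0 + (3/10)·6 = 18/5
Highest expected payoff is 18/5, from S.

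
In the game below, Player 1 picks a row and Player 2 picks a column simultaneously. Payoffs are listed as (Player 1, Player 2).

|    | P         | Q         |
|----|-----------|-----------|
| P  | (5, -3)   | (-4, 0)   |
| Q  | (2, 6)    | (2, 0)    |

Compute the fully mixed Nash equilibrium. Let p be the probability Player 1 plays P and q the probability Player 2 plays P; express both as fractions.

p = 2/3, q = 2/3

Each player's mixing probability is pinned down by making the *other* player indifferent.
Player 2 indifferent between P and Q: p·(-3) + (1−p)·6 = p·0 + (1−p)·0 ⟹ 6 + (-9)p = 0 + 0p ⟹ p = 2/3.
Player 1 indifferent between P and Q: q·5 + (1−q)·(-4) = q·2 + (1−q)·2 ⟹ (-4) + 9q = 2 + 0q ⟹ q = 2/3.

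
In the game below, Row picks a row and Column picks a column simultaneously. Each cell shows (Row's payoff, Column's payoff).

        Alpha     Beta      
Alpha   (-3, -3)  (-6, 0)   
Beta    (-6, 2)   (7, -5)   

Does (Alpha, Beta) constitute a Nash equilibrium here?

Holding Column at Beta: Row gets -6 from Alpha but could get 7 by switching to Beta. Row has a profitable deviation.

No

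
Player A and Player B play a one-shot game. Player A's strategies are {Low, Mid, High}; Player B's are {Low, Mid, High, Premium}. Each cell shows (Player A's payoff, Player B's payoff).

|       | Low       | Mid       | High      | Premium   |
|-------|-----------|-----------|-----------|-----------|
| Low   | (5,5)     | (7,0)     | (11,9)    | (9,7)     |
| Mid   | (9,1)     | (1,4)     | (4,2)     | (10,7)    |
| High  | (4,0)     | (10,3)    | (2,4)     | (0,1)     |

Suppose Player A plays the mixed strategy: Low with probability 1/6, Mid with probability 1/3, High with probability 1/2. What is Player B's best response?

High

Player B's best reply maximizes expected payoff against the mix.
Low: (1/6)·5 + (1/3)·1 + (1/2)·0 = 7/6
Mid: (1/6)·0 + (1/3)·4 + (1/2)·3 = 17/6
High: (1/6)·9 + (1/3)·2 + (1/2)·4 = 25/6
Premium: (1/6)·7 + (1/3)·7 + (1/2)·1 = 4
Highest expected payoff is 25/6, from High.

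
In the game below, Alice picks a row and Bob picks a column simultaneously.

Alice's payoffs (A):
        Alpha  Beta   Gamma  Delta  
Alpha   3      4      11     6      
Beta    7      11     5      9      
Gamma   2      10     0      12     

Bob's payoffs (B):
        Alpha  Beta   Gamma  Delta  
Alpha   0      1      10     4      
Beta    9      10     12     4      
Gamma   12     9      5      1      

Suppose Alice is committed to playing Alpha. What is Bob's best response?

With Alice fixed at Alpha, Bob's payoffs are: Alpha → 0, Beta → 1, Gamma → 10, Delta → 4.
The maximum is 10, achieved by Gamma.

Gamma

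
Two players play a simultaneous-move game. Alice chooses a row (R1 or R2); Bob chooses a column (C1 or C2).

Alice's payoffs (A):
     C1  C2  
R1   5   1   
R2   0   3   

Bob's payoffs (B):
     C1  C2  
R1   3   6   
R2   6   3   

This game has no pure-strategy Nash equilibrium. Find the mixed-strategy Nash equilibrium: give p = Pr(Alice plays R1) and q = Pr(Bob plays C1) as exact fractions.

p = 1/2, q = 2/7

In a mixed NE each player is indifferent between their pure strategies, so the opponent's mix sets the indifference.
Bob indifferent between C1 and C2: p·3 + (1−p)·6 = p·6 + (1−p)·3 ⟹ 6 + (-3)p = 3 + 3p ⟹ p = 1/2.
Alice indifferent between R1 and R2: q·5 + (1−q)·1 = q·0 + (1−q)·3 ⟹ 1 + 4q = 3 + (-3)q ⟹ q = 2/7.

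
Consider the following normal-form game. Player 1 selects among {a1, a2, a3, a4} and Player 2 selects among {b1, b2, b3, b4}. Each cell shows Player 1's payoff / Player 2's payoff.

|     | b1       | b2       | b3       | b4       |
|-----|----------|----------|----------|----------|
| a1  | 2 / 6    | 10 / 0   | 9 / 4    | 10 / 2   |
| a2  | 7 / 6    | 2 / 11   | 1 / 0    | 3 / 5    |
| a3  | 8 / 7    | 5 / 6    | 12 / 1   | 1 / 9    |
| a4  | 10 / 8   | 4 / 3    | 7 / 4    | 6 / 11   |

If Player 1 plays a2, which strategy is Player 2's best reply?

With Player 1 fixed at a2, Player 2's payoffs are: b1 → 6, b2 → 11, b3 → 0, b4 → 5.
The maximum is 11, achieved by b2.

b2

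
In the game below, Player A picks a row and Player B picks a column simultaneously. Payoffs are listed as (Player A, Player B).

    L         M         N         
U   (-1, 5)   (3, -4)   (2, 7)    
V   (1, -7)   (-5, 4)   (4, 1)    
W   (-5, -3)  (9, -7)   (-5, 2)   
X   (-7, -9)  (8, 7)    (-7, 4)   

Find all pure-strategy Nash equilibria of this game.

None

A profile is a Nash equilibrium when each player is best-responding to the other.
Player A's best responses — vs L: V (payoff 1); vs M: W (payoff 9); vs N: V (payoff 4).
Player B's best responses — vs U: N (payoff 7); vs V: M (payoff 4); vs W: N (payoff 2); vs X: M (payoff 7).
No cell has both players best-responding. For instance, Player A's best reply to M is W, but against W Player B prefers N over M.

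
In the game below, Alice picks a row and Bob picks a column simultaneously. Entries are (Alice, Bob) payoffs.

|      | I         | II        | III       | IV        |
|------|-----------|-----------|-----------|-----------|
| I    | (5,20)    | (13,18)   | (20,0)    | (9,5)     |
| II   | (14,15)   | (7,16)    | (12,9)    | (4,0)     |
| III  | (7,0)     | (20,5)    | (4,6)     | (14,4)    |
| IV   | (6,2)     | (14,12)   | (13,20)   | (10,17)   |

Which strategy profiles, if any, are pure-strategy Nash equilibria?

Find each player's best response to every opponent strategy; NE are the intersections.
Alice's best responses — vs I: II (payoff 14); vs II: III (payoff 20); vs III: I (payoff 20); vs IV: III (payoff 14).
Bob's best responses — vs I: I (payoff 20); vs II: II (payoff 16); vs III: III (payoff 6); vs IV: III (payoff 20).
No cell has both players best-responding. For instance, Alice's best reply to IV is III, but against III Bob prefers III over IV.

No pure-strategy Nash equilibrium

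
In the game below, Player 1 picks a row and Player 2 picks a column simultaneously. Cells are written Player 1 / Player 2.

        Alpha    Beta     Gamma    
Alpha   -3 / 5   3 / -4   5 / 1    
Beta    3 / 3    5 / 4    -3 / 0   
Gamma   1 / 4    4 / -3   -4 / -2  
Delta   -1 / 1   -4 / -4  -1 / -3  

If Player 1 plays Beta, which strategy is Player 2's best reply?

With Player 1 fixed at Beta, Player 2's payoffs are: Alpha → 3, Beta → 4, Gamma → 0.
The maximum is 4, achieved by Beta.

Beta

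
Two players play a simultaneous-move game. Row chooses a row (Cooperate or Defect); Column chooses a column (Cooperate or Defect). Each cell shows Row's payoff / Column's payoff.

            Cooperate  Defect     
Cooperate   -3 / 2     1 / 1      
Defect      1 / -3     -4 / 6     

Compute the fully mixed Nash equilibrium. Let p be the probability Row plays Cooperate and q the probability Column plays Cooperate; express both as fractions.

p = 9/10, q = 5/9

In a mixed NE each player is indifferent between their pure strategies, so the opponent's mix sets the indifference.
Column indifferent between Cooperate and Defect: p·2 + (1−p)·(-3) = p·1 + (1−p)·6 ⟹ (-3) + 5p = 6 + (-5)p ⟹ p = 9/10.
Row indifferent between Cooperate and Defect: q·(-3) + (1−q)·1 = q·1 + (1−q)·(-4) ⟹ 1 + (-4)q = (-4) + 5q ⟹ q = 5/9.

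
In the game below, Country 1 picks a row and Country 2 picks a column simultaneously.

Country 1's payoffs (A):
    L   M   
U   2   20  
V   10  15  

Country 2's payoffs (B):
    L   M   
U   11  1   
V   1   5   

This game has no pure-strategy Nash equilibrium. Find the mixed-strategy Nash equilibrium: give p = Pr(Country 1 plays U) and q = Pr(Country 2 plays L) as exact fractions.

In a mixed NE each player is indifferent between their pure strategies, so the opponent's mix sets the indifference.
Country 2 indifferent between L and M: p·11 + (1−p)·1 = p·1 + (1−p)·5 ⟹ 1 + 10p = 5 + (-4)p ⟹ p = 2/7.
Country 1 indifferent between U and V: q·2 + (1−q)·20 = q·10 + (1−q)·15 ⟹ 20 + (-18)q = 15 + (-5)q ⟹ q = 5/13.

p = 2/7, q = 5/13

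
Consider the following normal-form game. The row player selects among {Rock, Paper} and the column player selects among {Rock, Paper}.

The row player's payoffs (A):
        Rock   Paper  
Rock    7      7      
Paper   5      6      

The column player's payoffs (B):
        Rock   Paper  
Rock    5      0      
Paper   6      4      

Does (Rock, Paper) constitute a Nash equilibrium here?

Holding the column player at Paper: the row player gets 7 from Rock, versus 6 from Paper. No profitable deviation for the row player.
Holding the row player at Rock: the column player gets 0 from Paper but could get 5 by switching to Rock. The column player has a profitable deviation.

No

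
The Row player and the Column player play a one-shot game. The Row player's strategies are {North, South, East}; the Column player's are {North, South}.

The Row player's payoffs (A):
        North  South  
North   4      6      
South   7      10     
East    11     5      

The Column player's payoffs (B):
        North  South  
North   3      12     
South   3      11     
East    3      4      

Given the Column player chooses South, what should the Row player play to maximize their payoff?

South

With the Column player fixed at South, the Row player's payoffs are: North → 6, South → 10, East → 5.
The maximum is 10, achieved by South.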